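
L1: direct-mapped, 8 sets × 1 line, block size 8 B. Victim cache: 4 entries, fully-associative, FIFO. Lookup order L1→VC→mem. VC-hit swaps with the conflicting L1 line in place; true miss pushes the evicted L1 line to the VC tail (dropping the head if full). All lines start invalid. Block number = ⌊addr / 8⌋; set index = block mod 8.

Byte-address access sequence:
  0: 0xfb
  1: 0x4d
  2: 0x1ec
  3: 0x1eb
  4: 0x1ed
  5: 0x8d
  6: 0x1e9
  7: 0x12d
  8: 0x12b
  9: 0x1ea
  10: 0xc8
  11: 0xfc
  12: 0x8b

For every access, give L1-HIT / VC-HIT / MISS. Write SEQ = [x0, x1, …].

0: 0xfb (blk 31, set 7) → MISS  vc=[]
1: 0x4d (blk 9, set 1) → MISS  vc=[]
2: 0x1ec (blk 61, set 5) → MISS  vc=[]
3: 0x1eb (blk 61, set 5) → L1-HIT  vc=[]
4: 0x1ed (blk 61, set 5) → L1-HIT  vc=[]
5: 0x8d (blk 17, set 1) → MISS  vc=[9]
6: 0x1e9 (blk 61, set 5) → L1-HIT  vc=[9]
7: 0x12d (blk 37, set 5) → MISS  vc=[9, 61]
8: 0x12b (blk 37, set 5) → L1-HIT  vc=[9, 61]
9: 0x1ea (blk 61, set 5) → VC-HIT  vc=[9, 37]
10: 0xc8 (blk 25, set 1) → MISS  vc=[9, 37, 17]
11: 0xfc (blk 31, set 7) → L1-HIT  vc=[9, 37, 17]
12: 0x8b (blk 17, set 1) → VC-HIT  vc=[9, 37, 25]

SEQ = [MISS, MISS, MISS, L1-HIT, L1-HIT, MISS, L1-HIT, MISS, L1-HIT, VC-HIT, MISS, L1-HIT, VC-HIT]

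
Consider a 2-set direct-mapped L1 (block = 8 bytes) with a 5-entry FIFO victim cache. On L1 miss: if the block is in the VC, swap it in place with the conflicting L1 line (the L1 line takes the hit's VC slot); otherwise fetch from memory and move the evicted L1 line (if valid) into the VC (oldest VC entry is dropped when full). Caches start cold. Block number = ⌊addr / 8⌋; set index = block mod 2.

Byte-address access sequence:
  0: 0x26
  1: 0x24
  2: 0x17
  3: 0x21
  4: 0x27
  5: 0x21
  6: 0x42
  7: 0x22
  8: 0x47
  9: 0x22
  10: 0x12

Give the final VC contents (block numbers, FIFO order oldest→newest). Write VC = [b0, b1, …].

VC = [4, 8]

#0 0x26→b4/s0 MISS; vc=[]
#1 0x24→b4/s0 L1-HIT; vc=[]
#2 0x17→b2/s0 MISS; vc=[4]
#3 0x21→b4/s0 VC-HIT; vc=[2]
#4 0x27→b4/s0 L1-HIT; vc=[2]
#5 0x21→b4/s0 L1-HIT; vc=[2]
#6 0x42→b8/s0 MISS; vc=[2,4]
#7 0x22→b4/s0 VC-HIT; vc=[2,8]
#8 0x47→b8/s0 VC-HIT; vc=[2,4]
#9 0x22→b4/s0 VC-HIT; vc=[2,8]
#10 0x12→b2/s0 VC-HIT; vc=[4,8]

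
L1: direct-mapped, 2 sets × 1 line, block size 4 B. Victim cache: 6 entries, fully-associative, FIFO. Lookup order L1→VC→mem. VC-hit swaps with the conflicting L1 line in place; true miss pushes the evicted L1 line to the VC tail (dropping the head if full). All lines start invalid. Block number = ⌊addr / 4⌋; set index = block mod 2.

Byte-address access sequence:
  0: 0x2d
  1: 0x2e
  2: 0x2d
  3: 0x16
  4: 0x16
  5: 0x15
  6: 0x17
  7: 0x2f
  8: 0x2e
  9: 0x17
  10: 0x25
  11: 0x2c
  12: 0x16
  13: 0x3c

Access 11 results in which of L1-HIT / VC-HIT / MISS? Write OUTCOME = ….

0: 0x2d (blk 11, set 1) → MISS  vc=[]
1: 0x2e (blk 11, set 1) → L1-HIT  vc=[]
2: 0x2d (blk 11, set 1) → L1-HIT  vc=[]
3: 0x16 (blk 5, set 1) → MISS  vc=[11]
4: 0x16 (blk 5, set 1) → L1-HIT  vc=[11]
5: 0x15 (blk 5, set 1) → L1-HIT  vc=[11]
6: 0x17 (blk 5, set 1) → L1-HIT  vc=[11]
7: 0x2f (blk 11, set 1) → VC-HIT  vc=[5]
8: 0x2e (blk 11, set 1) → L1-HIT  vc=[5]
9: 0x17 (blk 5, set 1) → VC-HIT  vc=[11]
10: 0x25 (blk 9, set 1) → MISS  vc=[11, 5]
11: 0x2c (blk 11, set 1) → VC-HIT  vc=[9, 5]
12: 0x16 (blk 5, set 1) → VC-HIT  vc=[9, 11]
13: 0x3c (blk 15, set 1) → MISS  vc=[9, 11, 5]

OUTCOME = VC-HIT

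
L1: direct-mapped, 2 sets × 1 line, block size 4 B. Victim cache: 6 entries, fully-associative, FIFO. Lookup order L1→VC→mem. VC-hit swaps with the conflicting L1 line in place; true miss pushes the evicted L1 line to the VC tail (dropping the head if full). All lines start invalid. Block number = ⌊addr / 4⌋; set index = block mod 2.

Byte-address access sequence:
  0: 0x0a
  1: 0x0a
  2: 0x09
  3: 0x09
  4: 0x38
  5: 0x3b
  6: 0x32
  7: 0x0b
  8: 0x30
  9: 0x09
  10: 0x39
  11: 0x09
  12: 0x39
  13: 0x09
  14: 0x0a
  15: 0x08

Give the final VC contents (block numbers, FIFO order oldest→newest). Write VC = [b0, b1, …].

#0 0xa→b2/s0 MISS; vc=[]
#1 0xa→b2/s0 L1-HIT; vc=[]
#2 0x9→b2/s0 L1-HIT; vc=[]
#3 0x9→b2/s0 L1-HIT; vc=[]
#4 0x38→b14/s0 MISS; vc=[2]
#5 0x3b→b14/s0 L1-HIT; vc=[2]
#6 0x32→b12/s0 MISS; vc=[2,14]
#7 0xb→b2/s0 VC-HIT; vc=[12,14]
#8 0x30→b12/s0 VC-HIT; vc=[2,14]
#9 0x9→b2/s0 VC-HIT; vc=[12,14]
#10 0x39→b14/s0 VC-HIT; vc=[12,2]
#11 0x9→b2/s0 VC-HIT; vc=[12,14]
#12 0x39→b14/s0 VC-HIT; vc=[12,2]
#13 0x9→b2/s0 VC-HIT; vc=[12,14]
#14 0xa→b2/s0 L1-HIT; vc=[12,14]
#15 0x8→b2/s0 L1-HIT; vc=[12,14]

VC = [12, 14]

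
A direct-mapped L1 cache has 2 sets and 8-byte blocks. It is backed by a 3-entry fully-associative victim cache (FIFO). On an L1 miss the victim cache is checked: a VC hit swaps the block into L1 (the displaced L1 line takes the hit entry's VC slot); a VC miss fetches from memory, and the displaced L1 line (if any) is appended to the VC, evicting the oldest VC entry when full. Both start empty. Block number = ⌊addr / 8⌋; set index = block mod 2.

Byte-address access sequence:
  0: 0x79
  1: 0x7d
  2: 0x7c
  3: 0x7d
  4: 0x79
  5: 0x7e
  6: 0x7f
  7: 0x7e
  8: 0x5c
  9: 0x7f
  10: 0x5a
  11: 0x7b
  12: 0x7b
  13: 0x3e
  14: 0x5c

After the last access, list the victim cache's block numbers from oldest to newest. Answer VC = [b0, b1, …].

VC = [7, 15]

0: 0x79 (blk 15, set 1) → MISS  vc=[]
1: 0x7d (blk 15, set 1) → L1-HIT  vc=[]
2: 0x7c (blk 15, set 1) → L1-HIT  vc=[]
3: 0x7d (blk 15, set 1) → L1-HIT  vc=[]
4: 0x79 (blk 15, set 1) → L1-HIT  vc=[]
5: 0x7e (blk 15, set 1) → L1-HIT  vc=[]
6: 0x7f (blk 15, set 1) → L1-HIT  vc=[]
7: 0x7e (blk 15, set 1) → L1-HIT  vc=[]
8: 0x5c (blk 11, set 1) → MISS  vc=[15]
9: 0x7f (blk 15, set 1) → VC-HIT  vc=[11]
10: 0x5a (blk 11, set 1) → VC-HIT  vc=[15]
11: 0x7b (blk 15, set 1) → VC-HIT  vc=[11]
12: 0x7b (blk 15, set 1) → L1-HIT  vc=[11]
13: 0x3e (blk 7, set 1) → MISS  vc=[11, 15]
14: 0x5c (blk 11, set 1) → VC-HIT  vc=[7, 15]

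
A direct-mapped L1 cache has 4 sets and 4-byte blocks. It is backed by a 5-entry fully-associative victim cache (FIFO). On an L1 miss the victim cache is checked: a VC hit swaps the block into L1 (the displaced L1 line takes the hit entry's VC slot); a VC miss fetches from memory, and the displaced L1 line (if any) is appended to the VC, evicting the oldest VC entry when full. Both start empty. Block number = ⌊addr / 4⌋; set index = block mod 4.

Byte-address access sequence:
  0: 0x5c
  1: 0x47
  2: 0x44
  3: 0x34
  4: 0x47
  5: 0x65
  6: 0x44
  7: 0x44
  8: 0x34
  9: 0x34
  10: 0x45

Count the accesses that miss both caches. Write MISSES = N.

MISSES = 4

#0 0x5c→b23/s3 MISS; vc=[]
#1 0x47→b17/s1 MISS; vc=[]
#2 0x44→b17/s1 L1-HIT; vc=[]
#3 0x34→b13/s1 MISS; vc=[17]
#4 0x47→b17/s1 VC-HIT; vc=[13]
#5 0x65→b25/s1 MISS; vc=[13,17]
#6 0x44→b17/s1 VC-HIT; vc=[13,25]
#7 0x44→b17/s1 L1-HIT; vc=[13,25]
#8 0x34→b13/s1 VC-HIT; vc=[17,25]
#9 0x34→b13/s1 L1-HIT; vc=[17,25]
#10 0x45→b17/s1 VC-HIT; vc=[13,25]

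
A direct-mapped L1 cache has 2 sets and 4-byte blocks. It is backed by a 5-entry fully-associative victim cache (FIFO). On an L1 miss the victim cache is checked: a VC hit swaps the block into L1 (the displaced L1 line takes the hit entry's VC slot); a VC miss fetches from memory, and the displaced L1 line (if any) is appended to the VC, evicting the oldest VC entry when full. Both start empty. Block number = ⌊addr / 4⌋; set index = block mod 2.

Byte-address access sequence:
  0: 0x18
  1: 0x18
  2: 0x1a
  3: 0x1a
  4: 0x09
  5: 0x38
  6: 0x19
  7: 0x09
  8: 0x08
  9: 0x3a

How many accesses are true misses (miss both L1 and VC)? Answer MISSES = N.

#0 0x18→b6/s0 MISS; vc=[]
#1 0x18→b6/s0 L1-HIT; vc=[]
#2 0x1a→b6/s0 L1-HIT; vc=[]
#3 0x1a→b6/s0 L1-HIT; vc=[]
#4 0x9→b2/s0 MISS; vc=[6]
#5 0x38→b14/s0 MISS; vc=[6,2]
#6 0x19→b6/s0 VC-HIT; vc=[14,2]
#7 0x9→b2/s0 VC-HIT; vc=[14,6]
#8 0x8→b2/s0 L1-HIT; vc=[14,6]
#9 0x3a→b14/s0 VC-HIT; vc=[2,6]

MISSES = 3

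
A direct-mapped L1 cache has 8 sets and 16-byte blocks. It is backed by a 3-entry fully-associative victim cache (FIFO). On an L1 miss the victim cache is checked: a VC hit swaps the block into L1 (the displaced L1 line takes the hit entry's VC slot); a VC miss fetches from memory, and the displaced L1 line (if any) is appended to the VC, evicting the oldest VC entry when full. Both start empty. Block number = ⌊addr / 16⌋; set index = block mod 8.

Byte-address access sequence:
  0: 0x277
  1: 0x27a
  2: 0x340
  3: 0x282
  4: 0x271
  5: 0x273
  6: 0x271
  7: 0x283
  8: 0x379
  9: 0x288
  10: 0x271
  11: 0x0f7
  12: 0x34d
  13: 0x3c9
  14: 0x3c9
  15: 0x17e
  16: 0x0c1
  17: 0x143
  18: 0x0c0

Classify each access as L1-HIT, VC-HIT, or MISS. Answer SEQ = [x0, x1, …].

SEQ = [MISS, L1-HIT, MISS, MISS, L1-HIT, L1-HIT, L1-HIT, L1-HIT, MISS, L1-HIT, VC-HIT, MISS, L1-HIT, MISS, L1-HIT, MISS, MISS, MISS, VC-HIT]

#0 0x277→b39/s7 MISS; vc=[]
#1 0x27a→b39/s7 L1-HIT; vc=[]
#2 0x340→b52/s4 MISS; vc=[]
#3 0x282→b40/s0 MISS; vc=[]
#4 0x271→b39/s7 L1-HIT; vc=[]
#5 0x273→b39/s7 L1-HIT; vc=[]
#6 0x271→b39/s7 L1-HIT; vc=[]
#7 0x283→b40/s0 L1-HIT; vc=[]
#8 0x379→b55/s7 MISS; vc=[39]
#9 0x288→b40/s0 L1-HIT; vc=[39]
#10 0x271→b39/s7 VC-HIT; vc=[55]
#11 0xf7→b15/s7 MISS; vc=[55,39]
#12 0x34d→b52/s4 L1-HIT; vc=[55,39]
#13 0x3c9→b60/s4 MISS; vc=[55,39,52]
#14 0x3c9→b60/s4 L1-HIT; vc=[55,39,52]
#15 0x17e→b23/s7 MISS; vc=[39,52,15]
#16 0xc1→b12/s4 MISS; vc=[52,15,60]
#17 0x143→b20/s4 MISS; vc=[15,60,12]
#18 0xc0→b12/s4 VC-HIT; vc=[15,60,20]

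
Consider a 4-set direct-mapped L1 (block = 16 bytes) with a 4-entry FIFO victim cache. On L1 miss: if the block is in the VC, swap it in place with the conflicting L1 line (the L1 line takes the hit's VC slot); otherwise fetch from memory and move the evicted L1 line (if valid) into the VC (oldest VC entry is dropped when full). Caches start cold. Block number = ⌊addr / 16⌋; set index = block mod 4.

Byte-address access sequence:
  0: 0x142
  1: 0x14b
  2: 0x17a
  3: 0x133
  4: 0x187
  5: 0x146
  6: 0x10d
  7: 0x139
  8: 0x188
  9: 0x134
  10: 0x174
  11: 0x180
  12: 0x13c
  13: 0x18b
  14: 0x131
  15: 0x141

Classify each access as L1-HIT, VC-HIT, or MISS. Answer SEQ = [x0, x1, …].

SEQ = [MISS, L1-HIT, MISS, MISS, MISS, VC-HIT, MISS, L1-HIT, VC-HIT, L1-HIT, VC-HIT, L1-HIT, VC-HIT, L1-HIT, L1-HIT, VC-HIT]

  [0] addr=0x142 blk=20 s=0: MISS | VC []
  [1] addr=0x14b blk=20 s=0: L1-HIT | VC []
  [2] addr=0x17a blk=23 s=3: MISS | VC []
  [3] addr=0x133 blk=19 s=3: MISS | VC [23]
  [4] addr=0x187 blk=24 s=0: MISS | VC [23, 20]
  [5] addr=0x146 blk=20 s=0: VC-HIT | VC [23, 24]
  [6] addr=0x10d blk=16 s=0: MISS | VC [23, 24, 20]
  [7] addr=0x139 blk=19 s=3: L1-HIT | VC [23, 24, 20]
  [8] addr=0x188 blk=24 s=0: VC-HIT | VC [23, 16, 20]
  [9] addr=0x134 blk=19 s=3: L1-HIT | VC [23, 16, 20]
  [10] addr=0x174 blk=23 s=3: VC-HIT | VC [19, 16, 20]
  [11] addr=0x180 blk=24 s=0: L1-HIT | VC [19, 16, 20]
  [12] addr=0x13c blk=19 s=3: VC-HIT | VC [23, 16, 20]
  [13] addr=0x18b blk=24 s=0: L1-HIT | VC [23, 16, 20]
  [14] addr=0x131 blk=19 s=3: L1-HIT | VC [23, 16, 20]
  [15] addr=0x141 blk=20 s=0: VC-HIT | VC [23, 16, 24]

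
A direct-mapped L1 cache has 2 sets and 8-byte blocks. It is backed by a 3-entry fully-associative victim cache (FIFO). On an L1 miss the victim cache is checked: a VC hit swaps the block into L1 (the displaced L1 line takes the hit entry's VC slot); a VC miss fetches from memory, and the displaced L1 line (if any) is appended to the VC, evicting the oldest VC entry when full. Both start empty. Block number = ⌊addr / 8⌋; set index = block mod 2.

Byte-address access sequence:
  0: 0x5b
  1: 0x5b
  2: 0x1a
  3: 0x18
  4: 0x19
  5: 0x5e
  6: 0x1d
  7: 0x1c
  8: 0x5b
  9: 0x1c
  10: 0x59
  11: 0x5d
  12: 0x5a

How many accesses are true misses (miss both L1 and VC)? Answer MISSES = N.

#0 0x5b→b11/s1 MISS; vc=[]
#1 0x5b→b11/s1 L1-HIT; vc=[]
#2 0x1a→b3/s1 MISS; vc=[11]
#3 0x18→b3/s1 L1-HIT; vc=[11]
#4 0x19→b3/s1 L1-HIT; vc=[11]
#5 0x5e→b11/s1 VC-HIT; vc=[3]
#6 0x1d→b3/s1 VC-HIT; vc=[11]
#7 0x1c→b3/s1 L1-HIT; vc=[11]
#8 0x5b→b11/s1 VC-HIT; vc=[3]
#9 0x1c→b3/s1 VC-HIT; vc=[11]
#10 0x59→b11/s1 VC-HIT; vc=[3]
#11 0x5d→b11/s1 L1-HIT; vc=[3]
#12 0x5a→b11/s1 L1-HIT; vc=[3]

MISSES = 2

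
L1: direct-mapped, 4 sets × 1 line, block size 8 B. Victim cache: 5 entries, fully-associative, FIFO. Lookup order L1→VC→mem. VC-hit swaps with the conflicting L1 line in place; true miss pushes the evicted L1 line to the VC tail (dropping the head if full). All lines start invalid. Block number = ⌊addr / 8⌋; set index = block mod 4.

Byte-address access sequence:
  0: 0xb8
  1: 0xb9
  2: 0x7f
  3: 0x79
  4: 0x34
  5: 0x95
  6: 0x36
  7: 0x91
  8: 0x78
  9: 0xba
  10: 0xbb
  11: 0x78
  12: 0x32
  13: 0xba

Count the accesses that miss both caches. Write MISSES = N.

0: 0xb8 (blk 23, set 3) → MISS  vc=[]
1: 0xb9 (blk 23, set 3) → L1-HIT  vc=[]
2: 0x7f (blk 15, set 3) → MISS  vc=[23]
3: 0x79 (blk 15, set 3) → L1-HIT  vc=[23]
4: 0x34 (blk 6, set 2) → MISS  vc=[23]
5: 0x95 (blk 18, set 2) → MISS  vc=[23, 6]
6: 0x36 (blk 6, set 2) → VC-HIT  vc=[23, 18]
7: 0x91 (blk 18, set 2) → VC-HIT  vc=[23, 6]
8: 0x78 (blk 15, set 3) → L1-HIT  vc=[23, 6]
9: 0xba (blk 23, set 3) → VC-HIT  vc=[15, 6]
10: 0xbb (blk 23, set 3) → L1-HIT  vc=[15, 6]
11: 0x78 (blk 15, set 3) → VC-HIT  vc=[23, 6]
12: 0x32 (blk 6, set 2) → VC-HIT  vc=[23, 18]
13: 0xba (blk 23, set 3) → VC-HIT  vc=[15, 18]

MISSES = 4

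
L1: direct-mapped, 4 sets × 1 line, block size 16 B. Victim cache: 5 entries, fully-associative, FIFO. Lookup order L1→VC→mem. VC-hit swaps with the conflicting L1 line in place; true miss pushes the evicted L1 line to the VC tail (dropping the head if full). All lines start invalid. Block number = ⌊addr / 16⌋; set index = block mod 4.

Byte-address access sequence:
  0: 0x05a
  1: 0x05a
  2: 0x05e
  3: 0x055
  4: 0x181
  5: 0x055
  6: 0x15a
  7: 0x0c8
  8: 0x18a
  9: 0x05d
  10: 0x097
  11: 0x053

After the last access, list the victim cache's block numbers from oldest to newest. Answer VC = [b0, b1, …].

#0 0x5a→b5/s1 MISS; vc=[]
#1 0x5a→b5/s1 L1-HIT; vc=[]
#2 0x5e→b5/s1 L1-HIT; vc=[]
#3 0x55→b5/s1 L1-HIT; vc=[]
#4 0x181→b24/s0 MISS; vc=[]
#5 0x55→b5/s1 L1-HIT; vc=[]
#6 0x15a→b21/s1 MISS; vc=[5]
#7 0xc8→b12/s0 MISS; vc=[5,24]
#8 0x18a→b24/s0 VC-HIT; vc=[5,12]
#9 0x5d→b5/s1 VC-HIT; vc=[21,12]
#10 0x97→b9/s1 MISS; vc=[21,12,5]
#11 0x53→b5/s1 VC-HIT; vc=[21,12,9]

VC = [21, 12, 9]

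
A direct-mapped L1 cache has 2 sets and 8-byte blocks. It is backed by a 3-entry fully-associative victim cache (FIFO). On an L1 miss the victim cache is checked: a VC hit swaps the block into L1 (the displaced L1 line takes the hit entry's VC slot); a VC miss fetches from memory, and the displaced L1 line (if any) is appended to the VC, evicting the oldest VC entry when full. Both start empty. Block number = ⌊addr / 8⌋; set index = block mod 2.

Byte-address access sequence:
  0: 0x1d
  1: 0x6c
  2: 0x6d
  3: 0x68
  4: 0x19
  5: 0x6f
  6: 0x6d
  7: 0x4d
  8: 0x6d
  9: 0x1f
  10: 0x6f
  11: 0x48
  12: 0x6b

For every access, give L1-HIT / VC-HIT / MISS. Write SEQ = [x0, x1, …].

  [0] addr=0x1d blk=3 s=1: MISS | VC []
  [1] addr=0x6c blk=13 s=1: MISS | VC [3]
  [2] addr=0x6d blk=13 s=1: L1-HIT | VC [3]
  [3] addr=0x68 blk=13 s=1: L1-HIT | VC [3]
  [4] addr=0x19 blk=3 s=1: VC-HIT | VC [13]
  [5] addr=0x6f blk=13 s=1: VC-HIT | VC [3]
  [6] addr=0x6d blk=13 s=1: L1-HIT | VC [3]
  [7] addr=0x4d blk=9 s=1: MISS | VC [3, 13]
  [8] addr=0x6d blk=13 s=1: VC-HIT | VC [3, 9]
  [9] addr=0x1f blk=3 s=1: VC-HIT | VC [13, 9]
  [10] addr=0x6f blk=13 s=1: VC-HIT | VC [3, 9]
  [11] addr=0x48 blk=9 s=1: VC-HIT | VC [3, 13]
  [12] addr=0x6b blk=13 s=1: VC-HIT | VC [3, 9]

SEQ = [MISS, MISS, L1-HIT, L1-HIT, VC-HIT, VC-HIT, L1-HIT, MISS, VC-HIT, VC-HIT, VC-HIT, VC-HIT, VC-HIT]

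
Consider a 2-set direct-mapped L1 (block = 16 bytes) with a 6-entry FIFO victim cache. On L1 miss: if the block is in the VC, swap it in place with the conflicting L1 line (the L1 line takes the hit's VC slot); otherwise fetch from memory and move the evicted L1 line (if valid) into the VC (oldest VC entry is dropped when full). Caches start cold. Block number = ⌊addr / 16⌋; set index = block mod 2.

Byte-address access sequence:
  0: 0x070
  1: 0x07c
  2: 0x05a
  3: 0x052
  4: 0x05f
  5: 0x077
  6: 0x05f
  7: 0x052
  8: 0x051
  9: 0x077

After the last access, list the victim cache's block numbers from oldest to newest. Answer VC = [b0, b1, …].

VC = [5]

#0 0x70→b7/s1 MISS; vc=[]
#1 0x7c→b7/s1 L1-HIT; vc=[]
#2 0x5a→b5/s1 MISS; vc=[7]
#3 0x52→b5/s1 L1-HIT; vc=[7]
#4 0x5f→b5/s1 L1-HIT; vc=[7]
#5 0x77→b7/s1 VC-HIT; vc=[5]
#6 0x5f→b5/s1 VC-HIT; vc=[7]
#7 0x52→b5/s1 L1-HIT; vc=[7]
#8 0x51→b5/s1 L1-HIT; vc=[7]
#9 0x77→b7/s1 VC-HIT; vc=[5]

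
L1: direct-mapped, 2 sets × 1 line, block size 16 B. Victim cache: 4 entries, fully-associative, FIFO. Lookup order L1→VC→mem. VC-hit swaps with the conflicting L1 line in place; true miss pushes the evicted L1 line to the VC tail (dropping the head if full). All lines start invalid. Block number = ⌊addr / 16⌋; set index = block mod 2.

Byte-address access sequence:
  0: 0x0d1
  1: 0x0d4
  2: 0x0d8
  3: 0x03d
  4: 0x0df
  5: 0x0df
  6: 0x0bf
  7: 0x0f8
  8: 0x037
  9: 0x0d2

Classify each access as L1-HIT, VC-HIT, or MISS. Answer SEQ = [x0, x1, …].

0: 0xd1 (blk 13, set 1) → MISS  vc=[]
1: 0xd4 (blk 13, set 1) → L1-HIT  vc=[]
2: 0xd8 (blk 13, set 1) → L1-HIT  vc=[]
3: 0x3d (blk 3, set 1) → MISS  vc=[13]
4: 0xdf (blk 13, set 1) → VC-HIT  vc=[3]
5: 0xdf (blk 13, set 1) → L1-HIT  vc=[3]
6: 0xbf (blk 11, set 1) → MISS  vc=[3, 13]
7: 0xf8 (blk 15, set 1) → MISS  vc=[3, 13, 11]
8: 0x37 (blk 3, set 1) → VC-HIT  vc=[15, 13, 11]
9: 0xd2 (blk 13, set 1) → VC-HIT  vc=[15, 3, 11]

SEQ = [MISS, L1-HIT, L1-HIT, MISS, VC-HIT, L1-HIT, MISS, MISS, VC-HIT, VC-HIT]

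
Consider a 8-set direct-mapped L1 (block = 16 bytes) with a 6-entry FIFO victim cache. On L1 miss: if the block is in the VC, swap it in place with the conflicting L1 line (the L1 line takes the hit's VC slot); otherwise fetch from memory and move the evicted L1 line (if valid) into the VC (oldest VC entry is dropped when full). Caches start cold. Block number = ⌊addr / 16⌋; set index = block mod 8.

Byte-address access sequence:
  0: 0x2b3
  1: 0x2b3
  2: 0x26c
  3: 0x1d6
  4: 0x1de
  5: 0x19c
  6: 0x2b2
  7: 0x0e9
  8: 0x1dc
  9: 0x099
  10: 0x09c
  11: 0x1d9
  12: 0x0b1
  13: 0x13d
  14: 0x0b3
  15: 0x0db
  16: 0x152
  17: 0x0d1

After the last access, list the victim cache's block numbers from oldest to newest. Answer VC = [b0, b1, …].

VC = [38, 25, 43, 19, 29, 21]

0: 0x2b3 (blk 43, set 3) → MISS  vc=[]
1: 0x2b3 (blk 43, set 3) → L1-HIT  vc=[]
2: 0x26c (blk 38, set 6) → MISS  vc=[]
3: 0x1d6 (blk 29, set 5) → MISS  vc=[]
4: 0x1de (blk 29, set 5) → L1-HIT  vc=[]
5: 0x19c (blk 25, set 1) → MISS  vc=[]
6: 0x2b2 (blk 43, set 3) → L1-HIT  vc=[]
7: 0xe9 (blk 14, set 6) → MISS  vc=[38]
8: 0x1dc (blk 29, set 5) → L1-HIT  vc=[38]
9: 0x99 (blk 9, set 1) → MISS  vc=[38, 25]
10: 0x9c (blk 9, set 1) → L1-HIT  vc=[38, 25]
11: 0x1d9 (blk 29, set 5) → L1-HIT  vc=[38, 25]
12: 0xb1 (blk 11, set 3) → MISS  vc=[38, 25, 43]
13: 0x13d (blk 19, set 3) → MISS  vc=[38, 25, 43, 11]
14: 0xb3 (blk 11, set 3) → VC-HIT  vc=[38, 25, 43, 19]
15: 0xdb (blk 13, set 5) → MISS  vc=[38, 25, 43, 19, 29]
16: 0x152 (blk 21, set 5) → MISS  vc=[38, 25, 43, 19, 29, 13]
17: 0xd1 (blk 13, set 5) → VC-HIT  vc=[38, 25, 43, 19, 29, 21]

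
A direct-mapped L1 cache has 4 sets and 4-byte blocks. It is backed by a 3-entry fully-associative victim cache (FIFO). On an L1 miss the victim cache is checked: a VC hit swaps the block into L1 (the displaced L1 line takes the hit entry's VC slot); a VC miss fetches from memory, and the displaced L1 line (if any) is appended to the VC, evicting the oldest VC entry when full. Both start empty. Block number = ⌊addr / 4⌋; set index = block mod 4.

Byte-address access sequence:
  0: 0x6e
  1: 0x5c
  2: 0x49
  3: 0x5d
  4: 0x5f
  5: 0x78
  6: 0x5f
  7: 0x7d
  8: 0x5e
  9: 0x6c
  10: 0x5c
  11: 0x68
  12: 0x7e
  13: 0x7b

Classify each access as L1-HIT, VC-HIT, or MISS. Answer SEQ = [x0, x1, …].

SEQ = [MISS, MISS, MISS, L1-HIT, L1-HIT, MISS, L1-HIT, MISS, VC-HIT, VC-HIT, VC-HIT, MISS, VC-HIT, VC-HIT]

#0 0x6e→b27/s3 MISS; vc=[]
#1 0x5c→b23/s3 MISS; vc=[27]
#2 0x49→b18/s2 MISS; vc=[27]
#3 0x5d→b23/s3 L1-HIT; vc=[27]
#4 0x5f→b23/s3 L1-HIT; vc=[27]
#5 0x78→b30/s2 MISS; vc=[27,18]
#6 0x5f→b23/s3 L1-HIT; vc=[27,18]
#7 0x7d→b31/s3 MISS; vc=[27,18,23]
#8 0x5e→b23/s3 VC-HIT; vc=[27,18,31]
#9 0x6c→b27/s3 VC-HIT; vc=[23,18,31]
#10 0x5c→b23/s3 VC-HIT; vc=[27,18,31]
#11 0x68→b26/s2 MISS; vc=[18,31,30]
#12 0x7e→b31/s3 VC-HIT; vc=[18,23,30]
#13 0x7b→b30/s2 VC-HIT; vc=[18,23,26]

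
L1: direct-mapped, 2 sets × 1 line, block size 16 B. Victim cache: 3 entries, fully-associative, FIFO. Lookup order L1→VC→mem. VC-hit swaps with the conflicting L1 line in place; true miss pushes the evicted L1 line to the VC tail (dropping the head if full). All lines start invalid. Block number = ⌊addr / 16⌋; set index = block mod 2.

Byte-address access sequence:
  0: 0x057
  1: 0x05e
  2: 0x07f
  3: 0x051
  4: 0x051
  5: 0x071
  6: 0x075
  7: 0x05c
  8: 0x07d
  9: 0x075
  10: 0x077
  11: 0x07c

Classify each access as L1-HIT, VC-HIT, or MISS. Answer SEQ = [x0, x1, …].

0: 0x57 (blk 5, set 1) → MISS  vc=[]
1: 0x5e (blk 5, set 1) → L1-HIT  vc=[]
2: 0x7f (blk 7, set 1) → MISS  vc=[5]
3: 0x51 (blk 5, set 1) → VC-HIT  vc=[7]
4: 0x51 (blk 5, set 1) → L1-HIT  vc=[7]
5: 0x71 (blk 7, set 1) → VC-HIT  vc=[5]
6: 0x75 (blk 7, set 1) → L1-HIT  vc=[5]
7: 0x5c (blk 5, set 1) → VC-HIT  vc=[7]
8: 0x7d (blk 7, set 1) → VC-HIT  vc=[5]
9: 0x75 (blk 7, set 1) → L1-HIT  vc=[5]
10: 0x77 (blk 7, set 1) → L1-HIT  vc=[5]
11: 0x7c (blk 7, set 1) → L1-HIT  vc=[5]

SEQ = [MISS, L1-HIT, MISS, VC-HIT, L1-HIT, VC-HIT, L1-HIT, VC-HIT, VC-HIT, L1-HIT, L1-HIT, L1-HIT]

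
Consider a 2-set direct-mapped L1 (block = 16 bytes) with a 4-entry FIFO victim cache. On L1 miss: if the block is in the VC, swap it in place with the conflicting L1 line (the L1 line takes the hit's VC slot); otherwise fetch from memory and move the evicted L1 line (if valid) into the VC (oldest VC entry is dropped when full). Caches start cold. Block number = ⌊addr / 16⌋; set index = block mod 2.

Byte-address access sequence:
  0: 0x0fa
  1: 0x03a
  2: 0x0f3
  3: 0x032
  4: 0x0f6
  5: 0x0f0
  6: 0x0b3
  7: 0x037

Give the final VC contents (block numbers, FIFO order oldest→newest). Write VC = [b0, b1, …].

VC = [11, 15]

  [0] addr=0xfa blk=15 s=1: MISS | VC []
  [1] addr=0x3a blk=3 s=1: MISS | VC [15]
  [2] addr=0xf3 blk=15 s=1: VC-HIT | VC [3]
  [3] addr=0x32 blk=3 s=1: VC-HIT | VC [15]
  [4] addr=0xf6 blk=15 s=1: VC-HIT | VC [3]
  [5] addr=0xf0 blk=15 s=1: L1-HIT | VC [3]
  [6] addr=0xb3 blk=11 s=1: MISS | VC [3, 15]
  [7] addr=0x37 blk=3 s=1: VC-HIT | VC [11, 15]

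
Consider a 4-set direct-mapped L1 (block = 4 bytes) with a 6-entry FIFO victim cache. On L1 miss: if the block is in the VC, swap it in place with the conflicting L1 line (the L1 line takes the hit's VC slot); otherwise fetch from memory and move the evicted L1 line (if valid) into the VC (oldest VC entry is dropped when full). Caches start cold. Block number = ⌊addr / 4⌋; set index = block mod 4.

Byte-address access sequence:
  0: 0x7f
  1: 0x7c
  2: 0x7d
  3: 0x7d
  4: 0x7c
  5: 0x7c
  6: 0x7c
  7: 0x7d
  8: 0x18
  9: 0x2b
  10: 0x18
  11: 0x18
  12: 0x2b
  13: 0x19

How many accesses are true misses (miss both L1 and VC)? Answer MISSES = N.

MISSES = 3

#0 0x7f→b31/s3 MISS; vc=[]
#1 0x7c→b31/s3 L1-HIT; vc=[]
#2 0x7d→b31/s3 L1-HIT; vc=[]
#3 0x7d→b31/s3 L1-HIT; vc=[]
#4 0x7c→b31/s3 L1-HIT; vc=[]
#5 0x7c→b31/s3 L1-HIT; vc=[]
#6 0x7c→b31/s3 L1-HIT; vc=[]
#7 0x7d→b31/s3 L1-HIT; vc=[]
#8 0x18→b6/s2 MISS; vc=[]
#9 0x2b→b10/s2 MISS; vc=[6]
#10 0x18→b6/s2 VC-HIT; vc=[10]
#11 0x18→b6/s2 L1-HIT; vc=[10]
#12 0x2b→b10/s2 VC-HIT; vc=[6]
#13 0x19→b6/s2 VC-HIT; vc=[10]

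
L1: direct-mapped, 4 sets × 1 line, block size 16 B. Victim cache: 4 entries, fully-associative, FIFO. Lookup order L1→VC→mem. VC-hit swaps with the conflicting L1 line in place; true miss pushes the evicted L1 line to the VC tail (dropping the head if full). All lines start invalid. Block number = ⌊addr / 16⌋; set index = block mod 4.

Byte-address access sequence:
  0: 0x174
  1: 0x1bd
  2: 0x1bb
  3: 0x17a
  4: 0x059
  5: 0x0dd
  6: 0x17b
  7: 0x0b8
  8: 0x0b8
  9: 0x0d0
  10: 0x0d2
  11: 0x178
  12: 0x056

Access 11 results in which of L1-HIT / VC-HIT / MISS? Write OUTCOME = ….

0: 0x174 (blk 23, set 3) → MISS  vc=[]
1: 0x1bd (blk 27, set 3) → MISS  vc=[23]
2: 0x1bb (blk 27, set 3) → L1-HIT  vc=[23]
3: 0x17a (blk 23, set 3) → VC-HIT  vc=[27]
4: 0x59 (blk 5, set 1) → MISS  vc=[27]
5: 0xdd (blk 13, set 1) → MISS  vc=[27, 5]
6: 0x17b (blk 23, set 3) → L1-HIT  vc=[27, 5]
7: 0xb8 (blk 11, set 3) → MISS  vc=[27, 5, 23]
8: 0xb8 (blk 11, set 3) → L1-HIT  vc=[27, 5, 23]
9: 0xd0 (blk 13, set 1) → L1-HIT  vc=[27, 5, 23]
10: 0xd2 (blk 13, set 1) → L1-HIT  vc=[27, 5, 23]
11: 0x178 (blk 23, set 3) → VC-HIT  vc=[27, 5, 11]
12: 0x56 (blk 5, set 1) → VC-HIT  vc=[27, 13, 11]

OUTCOME = VC-HIT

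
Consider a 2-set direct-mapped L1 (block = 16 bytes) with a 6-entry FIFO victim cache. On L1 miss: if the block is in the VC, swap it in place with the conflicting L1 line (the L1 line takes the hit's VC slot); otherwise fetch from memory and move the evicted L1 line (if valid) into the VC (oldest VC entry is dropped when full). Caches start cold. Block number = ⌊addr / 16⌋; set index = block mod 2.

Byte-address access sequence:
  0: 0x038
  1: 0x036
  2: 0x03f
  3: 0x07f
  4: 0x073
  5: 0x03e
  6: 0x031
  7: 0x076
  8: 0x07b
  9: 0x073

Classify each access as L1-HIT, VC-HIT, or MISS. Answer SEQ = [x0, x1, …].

SEQ = [MISS, L1-HIT, L1-HIT, MISS, L1-HIT, VC-HIT, L1-HIT, VC-HIT, L1-HIT, L1-HIT]

#0 0x38→b3/s1 MISS; vc=[]
#1 0x36→b3/s1 L1-HIT; vc=[]
#2 0x3f→b3/s1 L1-HIT; vc=[]
#3 0x7f→b7/s1 MISS; vc=[3]
#4 0x73→b7/s1 L1-HIT; vc=[3]
#5 0x3e→b3/s1 VC-HIT; vc=[7]
#6 0x31→b3/s1 L1-HIT; vc=[7]
#7 0x76→b7/s1 VC-HIT; vc=[3]
#8 0x7b→b7/s1 L1-HIT; vc=[3]
#9 0x73→b7/s1 L1-HIT; vc=[3]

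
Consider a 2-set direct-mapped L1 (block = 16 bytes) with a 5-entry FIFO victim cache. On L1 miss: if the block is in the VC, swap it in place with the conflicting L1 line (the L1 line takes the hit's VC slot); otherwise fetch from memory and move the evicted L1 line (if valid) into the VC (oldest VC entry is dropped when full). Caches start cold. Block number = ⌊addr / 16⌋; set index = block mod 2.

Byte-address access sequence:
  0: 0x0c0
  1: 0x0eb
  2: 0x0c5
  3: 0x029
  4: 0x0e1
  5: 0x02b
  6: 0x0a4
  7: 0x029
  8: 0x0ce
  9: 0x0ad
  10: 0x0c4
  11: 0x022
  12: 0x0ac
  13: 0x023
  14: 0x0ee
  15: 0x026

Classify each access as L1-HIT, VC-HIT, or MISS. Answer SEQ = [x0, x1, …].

SEQ = [MISS, MISS, VC-HIT, MISS, VC-HIT, VC-HIT, MISS, VC-HIT, VC-HIT, VC-HIT, VC-HIT, VC-HIT, VC-HIT, VC-HIT, VC-HIT, VC-HIT]

0: 0xc0 (blk 12, set 0) → MISS  vc=[]
1: 0xeb (blk 14, set 0) → MISS  vc=[12]
2: 0xc5 (blk 12, set 0) → VC-HIT  vc=[14]
3: 0x29 (blk 2, set 0) → MISS  vc=[14, 12]
4: 0xe1 (blk 14, set 0) → VC-HIT  vc=[2, 12]
5: 0x2b (blk 2, set 0) → VC-HIT  vc=[14, 12]
6: 0xa4 (blk 10, set 0) → MISS  vc=[14, 12, 2]
7: 0x29 (blk 2, set 0) → VC-HIT  vc=[14, 12, 10]
8: 0xce (blk 12, set 0) → VC-HIT  vc=[14, 2, 10]
9: 0xad (blk 10, set 0) → VC-HIT  vc=[14, 2, 12]
10: 0xc4 (blk 12, set 0) → VC-HIT  vc=[14, 2, 10]
11: 0x22 (blk 2, set 0) → VC-HIT  vc=[14, 12, 10]
12: 0xac (blk 10, set 0) → VC-HIT  vc=[14, 12, 2]
13: 0x23 (blk 2, set 0) → VC-HIT  vc=[14, 12, 10]
14: 0xee (blk 14, set 0) → VC-HIT  vc=[2, 12, 10]
15: 0x26 (blk 2, set 0) → VC-HIT  vc=[14, 12, 10]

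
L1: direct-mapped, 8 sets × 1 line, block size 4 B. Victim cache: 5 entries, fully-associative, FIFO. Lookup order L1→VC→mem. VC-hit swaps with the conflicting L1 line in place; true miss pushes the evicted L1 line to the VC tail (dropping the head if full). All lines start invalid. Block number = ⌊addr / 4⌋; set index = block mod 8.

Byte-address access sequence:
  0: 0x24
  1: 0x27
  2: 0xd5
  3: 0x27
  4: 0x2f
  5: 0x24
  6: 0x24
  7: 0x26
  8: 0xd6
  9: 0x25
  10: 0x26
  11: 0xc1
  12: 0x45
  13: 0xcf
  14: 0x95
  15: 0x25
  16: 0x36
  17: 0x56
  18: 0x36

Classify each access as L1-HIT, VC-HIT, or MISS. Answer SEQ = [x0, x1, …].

#0 0x24→b9/s1 MISS; vc=[]
#1 0x27→b9/s1 L1-HIT; vc=[]
#2 0xd5→b53/s5 MISS; vc=[]
#3 0x27→b9/s1 L1-HIT; vc=[]
#4 0x2f→b11/s3 MISS; vc=[]
#5 0x24→b9/s1 L1-HIT; vc=[]
#6 0x24→b9/s1 L1-HIT; vc=[]
#7 0x26→b9/s1 L1-HIT; vc=[]
#8 0xd6→b53/s5 L1-HIT; vc=[]
#9 0x25→b9/s1 L1-HIT; vc=[]
#10 0x26→b9/s1 L1-HIT; vc=[]
#11 0xc1→b48/s0 MISS; vc=[]
#12 0x45→b17/s1 MISS; vc=[9]
#13 0xcf→b51/s3 MISS; vc=[9,11]
#14 0x95→b37/s5 MISS; vc=[9,11,53]
#15 0x25→b9/s1 VC-HIT; vc=[17,11,53]
#16 0x36→b13/s5 MISS; vc=[17,11,53,37]
#17 0x56→b21/s5 MISS; vc=[17,11,53,37,13]
#18 0x36→b13/s5 VC-HIT; vc=[17,11,53,37,21]

SEQ = [MISS, L1-HIT, MISS, L1-HIT, MISS, L1-HIT, L1-HIT, L1-HIT, L1-HIT, L1-HIT, L1-HIT, MISS, MISS, MISS, MISS, VC-HIT, MISS, MISS, VC-HIT]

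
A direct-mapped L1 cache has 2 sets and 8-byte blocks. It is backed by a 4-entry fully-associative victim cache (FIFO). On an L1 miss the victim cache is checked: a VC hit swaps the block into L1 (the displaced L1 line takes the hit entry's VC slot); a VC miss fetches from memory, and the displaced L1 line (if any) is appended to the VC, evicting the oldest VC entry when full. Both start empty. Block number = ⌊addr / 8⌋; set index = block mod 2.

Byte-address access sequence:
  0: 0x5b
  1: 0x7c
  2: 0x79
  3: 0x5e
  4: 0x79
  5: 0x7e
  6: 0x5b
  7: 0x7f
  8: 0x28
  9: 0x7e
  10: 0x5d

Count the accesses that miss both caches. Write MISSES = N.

0: 0x5b (blk 11, set 1) → MISS  vc=[]
1: 0x7c (blk 15, set 1) → MISS  vc=[11]
2: 0x79 (blk 15, set 1) → L1-HIT  vc=[11]
3: 0x5e (blk 11, set 1) → VC-HIT  vc=[15]
4: 0x79 (blk 15, set 1) → VC-HIT  vc=[11]
5: 0x7e (blk 15, set 1) → L1-HIT  vc=[11]
6: 0x5b (blk 11, set 1) → VC-HIT  vc=[15]
7: 0x7f (blk 15, set 1) → VC-HIT  vc=[11]
8: 0x28 (blk 5, set 1) → MISS  vc=[11, 15]
9: 0x7e (blk 15, set 1) → VC-HIT  vc=[11, 5]
10: 0x5d (blk 11, set 1) → VC-HIT  vc=[15, 5]

MISSES = 3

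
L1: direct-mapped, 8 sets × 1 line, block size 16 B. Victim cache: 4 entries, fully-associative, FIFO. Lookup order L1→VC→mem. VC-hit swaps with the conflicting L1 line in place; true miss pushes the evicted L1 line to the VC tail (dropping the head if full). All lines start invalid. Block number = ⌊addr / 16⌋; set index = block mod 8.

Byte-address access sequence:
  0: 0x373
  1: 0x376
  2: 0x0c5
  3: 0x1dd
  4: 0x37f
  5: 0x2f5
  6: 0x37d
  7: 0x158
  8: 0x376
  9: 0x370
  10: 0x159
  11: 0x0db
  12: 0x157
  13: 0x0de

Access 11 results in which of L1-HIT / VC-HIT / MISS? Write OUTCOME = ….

OUTCOME = MISS

0: 0x373 (blk 55, set 7) → MISS  vc=[]
1: 0x376 (blk 55, set 7) → L1-HIT  vc=[]
2: 0xc5 (blk 12, set 4) → MISS  vc=[]
3: 0x1dd (blk 29, set 5) → MISS  vc=[]
4: 0x37f (blk 55, set 7) → L1-HIT  vc=[]
5: 0x2f5 (blk 47, set 7) → MISS  vc=[55]
6: 0x37d (blk 55, set 7) → VC-HIT  vc=[47]
7: 0x158 (blk 21, set 5) → MISS  vc=[47, 29]
8: 0x376 (blk 55, set 7) → L1-HIT  vc=[47, 29]
9: 0x370 (blk 55, set 7) → L1-HIT  vc=[47, 29]
10: 0x159 (blk 21, set 5) → L1-HIT  vc=[47, 29]
11: 0xdb (blk 13, set 5) → MISS  vc=[47, 29, 21]
12: 0x157 (blk 21, set 5) → VC-HIT  vc=[47, 29, 13]
13: 0xde (blk 13, set 5) → VC-HIT  vc=[47, 29, 21]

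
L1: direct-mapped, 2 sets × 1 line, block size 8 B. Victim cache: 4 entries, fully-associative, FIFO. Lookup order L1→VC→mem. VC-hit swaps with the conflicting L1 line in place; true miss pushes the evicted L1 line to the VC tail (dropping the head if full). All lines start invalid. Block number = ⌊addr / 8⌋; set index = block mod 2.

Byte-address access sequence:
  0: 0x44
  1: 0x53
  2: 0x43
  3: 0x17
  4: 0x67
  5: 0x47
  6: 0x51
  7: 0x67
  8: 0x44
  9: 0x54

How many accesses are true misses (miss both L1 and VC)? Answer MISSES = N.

MISSES = 4

0: 0x44 (blk 8, set 0) → MISS  vc=[]
1: 0x53 (blk 10, set 0) → MISS  vc=[8]
2: 0x43 (blk 8, set 0) → VC-HIT  vc=[10]
3: 0x17 (blk 2, set 0) → MISS  vc=[10, 8]
4: 0x67 (blk 12, set 0) → MISS  vc=[10, 8, 2]
5: 0x47 (blk 8, set 0) → VC-HIT  vc=[10, 12, 2]
6: 0x51 (blk 10, set 0) → VC-HIT  vc=[8, 12, 2]
7: 0x67 (blk 12, set 0) → VC-HIT  vc=[8, 10, 2]
8: 0x44 (blk 8, set 0) → VC-HIT  vc=[12, 10, 2]
9: 0x54 (blk 10, set 0) → VC-HIT  vc=[12, 8, 2]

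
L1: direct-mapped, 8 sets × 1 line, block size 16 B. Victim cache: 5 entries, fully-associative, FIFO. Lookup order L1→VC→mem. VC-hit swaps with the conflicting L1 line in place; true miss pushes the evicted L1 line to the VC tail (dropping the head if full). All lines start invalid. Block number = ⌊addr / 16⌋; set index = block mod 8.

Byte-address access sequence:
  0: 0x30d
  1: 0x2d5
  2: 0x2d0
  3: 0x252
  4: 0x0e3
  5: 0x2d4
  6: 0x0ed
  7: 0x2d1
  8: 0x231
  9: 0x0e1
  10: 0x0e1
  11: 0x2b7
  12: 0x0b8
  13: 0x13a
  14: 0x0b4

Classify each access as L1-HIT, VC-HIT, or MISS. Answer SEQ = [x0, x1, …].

SEQ = [MISS, MISS, L1-HIT, MISS, MISS, VC-HIT, L1-HIT, L1-HIT, MISS, L1-HIT, L1-HIT, MISS, MISS, MISS, VC-HIT]

  [0] addr=0x30d blk=48 s=0: MISS | VC []
  [1] addr=0x2d5 blk=45 s=5: MISS | VC []
  [2] addr=0x2d0 blk=45 s=5: L1-HIT | VC []
  [3] addr=0x252 blk=37 s=5: MISS | VC [45]
  [4] addr=0xe3 blk=14 s=6: MISS | VC [45]
  [5] addr=0x2d4 blk=45 s=5: VC-HIT | VC [37]
  [6] addr=0xed blk=14 s=6: L1-HIT | VC [37]
  [7] addr=0x2d1 blk=45 s=5: L1-HIT | VC [37]
  [8] addr=0x231 blk=35 s=3: MISS | VC [37]
  [9] addr=0xe1 blk=14 s=6: L1-HIT | VC [37]
  [10] addr=0xe1 blk=14 s=6: L1-HIT | VC [37]
  [11] addr=0x2b7 blk=43 s=3: MISS | VC [37, 35]
  [12] addr=0xb8 blk=11 s=3: MISS | VC [37, 35, 43]
  [13] addr=0x13a blk=19 s=3: MISS | VC [37, 35, 43, 11]
  [14] addr=0xb4 blk=11 s=3: VC-HIT | VC [37, 35, 43, 19]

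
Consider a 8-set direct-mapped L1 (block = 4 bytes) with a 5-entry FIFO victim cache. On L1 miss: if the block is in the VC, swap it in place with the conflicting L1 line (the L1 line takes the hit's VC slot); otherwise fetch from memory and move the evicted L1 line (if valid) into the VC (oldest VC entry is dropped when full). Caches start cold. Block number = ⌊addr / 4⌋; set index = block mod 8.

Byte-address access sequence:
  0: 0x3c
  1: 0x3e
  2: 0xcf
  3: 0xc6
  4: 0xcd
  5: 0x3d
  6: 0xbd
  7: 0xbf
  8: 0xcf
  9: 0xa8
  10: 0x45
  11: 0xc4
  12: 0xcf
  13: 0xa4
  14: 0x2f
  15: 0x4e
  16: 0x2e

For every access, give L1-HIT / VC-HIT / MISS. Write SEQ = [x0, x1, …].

#0 0x3c→b15/s7 MISS; vc=[]
#1 0x3e→b15/s7 L1-HIT; vc=[]
#2 0xcf→b51/s3 MISS; vc=[]
#3 0xc6→b49/s1 MISS; vc=[]
#4 0xcd→b51/s3 L1-HIT; vc=[]
#5 0x3d→b15/s7 L1-HIT; vc=[]
#6 0xbd→b47/s7 MISS; vc=[15]
#7 0xbf→b47/s7 L1-HIT; vc=[15]
#8 0xcf→b51/s3 L1-HIT; vc=[15]
#9 0xa8→b42/s2 MISS; vc=[15]
#10 0x45→b17/s1 MISS; vc=[15,49]
#11 0xc4→b49/s1 VC-HIT; vc=[15,17]
#12 0xcf→b51/s3 L1-HIT; vc=[15,17]
#13 0xa4→b41/s1 MISS; vc=[15,17,49]
#14 0x2f→b11/s3 MISS; vc=[15,17,49,51]
#15 0x4e→b19/s3 MISS; vc=[15,17,49,51,11]
#16 0x2e→b11/s3 VC-HIT; vc=[15,17,49,51,19]

SEQ = [MISS, L1-HIT, MISS, MISS, L1-HIT, L1-HIT, MISS, L1-HIT, L1-HIT, MISS, MISS, VC-HIT, L1-HIT, MISS, MISS, MISS, VC-HIT]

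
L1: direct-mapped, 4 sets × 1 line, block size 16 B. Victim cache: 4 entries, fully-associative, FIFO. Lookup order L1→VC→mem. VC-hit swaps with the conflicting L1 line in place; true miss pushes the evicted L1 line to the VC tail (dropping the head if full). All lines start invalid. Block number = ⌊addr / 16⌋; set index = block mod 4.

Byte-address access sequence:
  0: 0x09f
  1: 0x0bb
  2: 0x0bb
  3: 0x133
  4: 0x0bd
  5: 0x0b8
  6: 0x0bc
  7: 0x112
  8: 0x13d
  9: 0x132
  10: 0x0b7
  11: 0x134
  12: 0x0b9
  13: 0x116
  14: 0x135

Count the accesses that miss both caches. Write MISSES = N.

  [0] addr=0x9f blk=9 s=1: MISS | VC []
  [1] addr=0xbb blk=11 s=3: MISS | VC []
  [2] addr=0xbb blk=11 s=3: L1-HIT | VC []
  [3] addr=0x133 blk=19 s=3: MISS | VC [11]
  [4] addr=0xbd blk=11 s=3: VC-HIT | VC [19]
  [5] addr=0xb8 blk=11 s=3: L1-HIT | VC [19]
  [6] addr=0xbc blk=11 s=3: L1-HIT | VC [19]
  [7] addr=0x112 blk=17 s=1: MISS | VC [19, 9]
  [8] addr=0x13d blk=19 s=3: VC-HIT | VC [11, 9]
  [9] addr=0x132 blk=19 s=3: L1-HIT | VC [11, 9]
  [10] addr=0xb7 blk=11 s=3: VC-HIT | VC [19, 9]
  [11] addr=0x134 blk=19 s=3: VC-HIT | VC [11, 9]
  [12] addr=0xb9 blk=11 s=3: VC-HIT | VC [19, 9]
  [13] addr=0x116 blk=17 s=1: L1-HIT | VC [19, 9]
  [14] addr=0x135 blk=19 s=3: VC-HIT | VC [11, 9]

MISSES = 4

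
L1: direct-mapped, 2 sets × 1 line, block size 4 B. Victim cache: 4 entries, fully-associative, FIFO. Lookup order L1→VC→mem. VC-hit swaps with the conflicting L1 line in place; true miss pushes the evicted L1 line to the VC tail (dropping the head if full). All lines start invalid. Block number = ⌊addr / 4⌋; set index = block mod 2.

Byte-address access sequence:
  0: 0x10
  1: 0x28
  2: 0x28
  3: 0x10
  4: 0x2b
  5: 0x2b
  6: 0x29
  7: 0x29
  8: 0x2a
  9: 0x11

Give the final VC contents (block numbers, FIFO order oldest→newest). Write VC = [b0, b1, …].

#0 0x10→b4/s0 MISS; vc=[]
#1 0x28→b10/s0 MISS; vc=[4]
#2 0x28→b10/s0 L1-HIT; vc=[4]
#3 0x10→b4/s0 VC-HIT; vc=[10]
#4 0x2b→b10/s0 VC-HIT; vc=[4]
#5 0x2b→b10/s0 L1-HIT; vc=[4]
#6 0x29→b10/s0 L1-HIT; vc=[4]
#7 0x29→b10/s0 L1-HIT; vc=[4]
#8 0x2a→b10/s0 L1-HIT; vc=[4]
#9 0x11→b4/s0 VC-HIT; vc=[10]

VC = [10]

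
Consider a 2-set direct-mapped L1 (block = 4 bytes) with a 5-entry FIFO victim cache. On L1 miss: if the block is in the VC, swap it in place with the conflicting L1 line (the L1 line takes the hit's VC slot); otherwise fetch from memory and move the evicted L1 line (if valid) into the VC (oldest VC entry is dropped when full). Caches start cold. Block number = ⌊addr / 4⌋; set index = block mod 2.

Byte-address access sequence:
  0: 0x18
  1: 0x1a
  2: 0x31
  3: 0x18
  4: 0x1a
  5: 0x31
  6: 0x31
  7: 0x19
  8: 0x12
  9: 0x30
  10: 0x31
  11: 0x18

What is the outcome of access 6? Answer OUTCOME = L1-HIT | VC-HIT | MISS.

OUTCOME = L1-HIT

0: 0x18 (blk 6, set 0) → MISS  vc=[]
1: 0x1a (blk 6, set 0) → L1-HIT  vc=[]
2: 0x31 (blk 12, set 0) → MISS  vc=[6]
3: 0x18 (blk 6, set 0) → VC-HIT  vc=[12]
4: 0x1a (blk 6, set 0) → L1-HIT  vc=[12]
5: 0x31 (blk 12, set 0) → VC-HIT  vc=[6]
6: 0x31 (blk 12, set 0) → L1-HIT  vc=[6]
7: 0x19 (blk 6, set 0) → VC-HIT  vc=[12]
8: 0x12 (blk 4, set 0) → MISS  vc=[12, 6]
9: 0x30 (blk 12, set 0) → VC-HIT  vc=[4, 6]
10: 0x31 (blk 12, set 0) → L1-HIT  vc=[4, 6]
11: 0x18 (blk 6, set 0) → VC-HIT  vc=[4, 12]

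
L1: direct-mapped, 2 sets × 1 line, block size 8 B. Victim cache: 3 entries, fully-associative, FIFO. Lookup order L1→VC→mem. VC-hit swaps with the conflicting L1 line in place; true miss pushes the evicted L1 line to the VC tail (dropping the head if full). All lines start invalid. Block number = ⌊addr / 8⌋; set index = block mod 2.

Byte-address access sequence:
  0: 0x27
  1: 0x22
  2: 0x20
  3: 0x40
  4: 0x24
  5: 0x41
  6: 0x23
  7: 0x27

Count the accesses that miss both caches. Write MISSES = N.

MISSES = 2

  [0] addr=0x27 blk=4 s=0: MISS | VC []
  [1] addr=0x22 blk=4 s=0: L1-HIT | VC []
  [2] addr=0x20 blk=4 s=0: L1-HIT | VC []
  [3] addr=0x40 blk=8 s=0: MISS | VC [4]
  [4] addr=0x24 blk=4 s=0: VC-HIT | VC [8]
  [5] addr=0x41 blk=8 s=0: VC-HIT | VC [4]
  [6] addr=0x23 blk=4 s=0: VC-HIT | VC [8]
  [7] addr=0x27 blk=4 s=0: L1-HIT | VC [8]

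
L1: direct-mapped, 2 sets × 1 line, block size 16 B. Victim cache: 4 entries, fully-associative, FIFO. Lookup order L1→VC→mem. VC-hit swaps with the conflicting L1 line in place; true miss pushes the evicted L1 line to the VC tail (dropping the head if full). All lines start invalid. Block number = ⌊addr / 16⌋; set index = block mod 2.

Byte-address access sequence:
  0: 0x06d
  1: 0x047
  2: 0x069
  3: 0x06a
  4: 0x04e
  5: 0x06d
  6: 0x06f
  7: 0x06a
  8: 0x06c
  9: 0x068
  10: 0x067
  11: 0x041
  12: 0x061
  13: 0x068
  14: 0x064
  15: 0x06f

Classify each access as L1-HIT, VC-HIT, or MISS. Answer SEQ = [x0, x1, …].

SEQ = [MISS, MISS, VC-HIT, L1-HIT, VC-HIT, VC-HIT, L1-HIT, L1-HIT, L1-HIT, L1-HIT, L1-HIT, VC-HIT, VC-HIT, L1-HIT, L1-HIT, L1-HIT]

#0 0x6d→b6/s0 MISS; vc=[]
#1 0x47→b4/s0 MISS; vc=[6]
#2 0x69→b6/s0 VC-HIT; vc=[4]
#3 0x6a→b6/s0 L1-HIT; vc=[4]
#4 0x4e→b4/s0 VC-HIT; vc=[6]
#5 0x6d→b6/s0 VC-HIT; vc=[4]
#6 0x6f→b6/s0 L1-HIT; vc=[4]
#7 0x6a→b6/s0 L1-HIT; vc=[4]
#8 0x6c→b6/s0 L1-HIT; vc=[4]
#9 0x68→b6/s0 L1-HIT; vc=[4]
#10 0x67→b6/s0 L1-HIT; vc=[4]
#11 0x41→b4/s0 VC-HIT; vc=[6]
#12 0x61→b6/s0 VC-HIT; vc=[4]
#13 0x68→b6/s0 L1-HIT; vc=[4]
#14 0x64→b6/s0 L1-HIT; vc=[4]
#15 0x6f→b6/s0 L1-HIT; vc=[4]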